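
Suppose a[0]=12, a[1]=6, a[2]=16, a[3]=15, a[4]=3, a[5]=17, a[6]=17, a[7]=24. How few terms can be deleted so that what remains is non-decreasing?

3

Fewest deletions = n − (longest non-decreasing subsequence).
Patience tails:
12 → extends → [12]
6 → replaces 12 → [6]
16 → extends → [6, 16]
15 → replaces 16 → [6, 15]
3 → replaces 6 → [3, 15]
17 → extends → [3, 15, 17]
17 → extends → [3, 15, 17, 17]
24 → extends → [3, 15, 17, 17, 24]
Longest non-decreasing subsequence has length 5, so deletions = 8 − 5 = 3.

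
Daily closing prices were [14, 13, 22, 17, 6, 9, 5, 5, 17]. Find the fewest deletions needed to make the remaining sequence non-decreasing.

6

Fewest deletions = n − (longest non-decreasing subsequence).
Patience tails:
14 → extends → [14]
13 → replaces 14 → [13]
22 → extends → [13, 22]
17 → replaces 22 → [13, 17]
6 → replaces 13 → [6, 17]
9 → replaces 17 → [6, 9]
5 → replaces 6 → [5, 9]
5 → replaces 9 → [5, 5]
17 → extends → [5, 5, 17]
Longest non-decreasing subsequence has length 3, so deletions = 9 − 3 = 6.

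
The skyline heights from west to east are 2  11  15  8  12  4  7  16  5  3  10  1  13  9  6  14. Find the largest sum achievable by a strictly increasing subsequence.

Let S[i] be the best sum of a strictly increasing subsequence ending at i:
i:      1  2  3  4  5  6  7  8  9 10 11 12 13 14 15 16
a[i]:   2 11 15  8 12  4  7 16  5  3 10  1 13  9  6 14
S:      2 13 28 10 25  6 13 44 11  5 23  1 38 22 17 52
Maximum is 52 (e.g. 2 + 11 + 12 + 13 + 14).

52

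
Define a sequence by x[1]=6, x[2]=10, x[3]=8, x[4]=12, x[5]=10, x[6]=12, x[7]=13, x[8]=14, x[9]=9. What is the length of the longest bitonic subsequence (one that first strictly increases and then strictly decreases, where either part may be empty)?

7

inc[i] = longest strictly increasing subsequence ending at i; dec[i] = longest strictly decreasing subsequence starting at i:
i:      1  2  3  4  5  6  7  8  9
x[i]:   6 10  8 12 10 12 13 14  9
inc:    1  2  2  3  3  4  5  6  3
dec:    1  2  1  3  2  2  2  2  1
Best peak at i=8 (value 14): inc=6, dec=2, length 6+2−1 = 7.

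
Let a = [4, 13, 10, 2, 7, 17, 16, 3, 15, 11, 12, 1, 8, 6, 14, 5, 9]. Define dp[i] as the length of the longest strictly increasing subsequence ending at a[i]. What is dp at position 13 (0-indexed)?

3

dp[i] = 1 + max{dp[j] : j<i, a[j]<a[i]} (or 1 if no such j):
i:      0  1  2  3  4  5  6  7  8  9 10 11 12 13 14 15 16
a[i]:   4 13 10  2  7 17 16  3 15 11 12  1  8  6 14  5  9
dp:     1  2  2  1  2  3  3  2  3  3  4  1  3  3  5  3  4
At index 13 the value is 3.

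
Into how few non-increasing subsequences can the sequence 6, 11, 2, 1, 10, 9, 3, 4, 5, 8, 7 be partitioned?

Place each on the leftmost legal pile:
6 → new pile 1 (tops now [6])
11 → new pile 2 (tops now [6, 11])
2 → pile 1 (tops now [2, 11])
1 → pile 1 (tops now [1, 11])
10 → pile 2 (tops now [1, 10])
9 → pile 2 (tops now [1, 9])
3 → pile 2 (tops now [1, 3])
4 → new pile 3 (tops now [1, 3, 4])
5 → new pile 4 (tops now [1, 3, 4, 5])
8 → new pile 5 (tops now [1, 3, 4, 5, 8])
7 → pile 5 (tops now [1, 3, 4, 5, 7])
Five piles.

5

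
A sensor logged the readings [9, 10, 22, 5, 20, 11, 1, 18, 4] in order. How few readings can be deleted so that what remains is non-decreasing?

5

Fewest deletions = n − (longest non-decreasing subsequence).
Patience tails:
9 → extends → [9]
10 → extends → [9, 10]
22 → extends → [9, 10, 22]
5 → replaces 9 → [5, 10, 22]
20 → replaces 22 → [5, 10, 20]
11 → replaces 20 → [5, 10, 11]
1 → replaces 5 → [1, 10, 11]
18 → extends → [1, 10, 11, 18]
4 → replaces 10 → [1, 4, 11, 18]
Longest non-decreasing subsequence has length 4, so deletions = 9 − 4 = 5.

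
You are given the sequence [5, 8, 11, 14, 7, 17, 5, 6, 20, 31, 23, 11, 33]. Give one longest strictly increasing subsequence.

5, 8, 11, 14, 17, 20, 31, 33

Patience tails give the LIS length; then backtrack through the dp parents:
5 → extends → [5]
8 → extends → [5, 8]
11 → extends → [5, 8, 11]
14 → extends → [5, 8, 11, 14]
7 → replaces 8 → [5, 7, 11, 14]
17 → extends → [5, 7, 11, 14, 17]
5 → already a tail → [5, 7, 11, 14, 17]
6 → replaces 7 → [5, 6, 11, 14, 17]
20 → extends → [5, 6, 11, 14, 17, 20]
31 → extends → [5, 6, 11, 14, 17, 20, 31]
23 → replaces 31 → [5, 6, 11, 14, 17, 20, 23]
11 → already a tail → [5, 6, 11, 14, 17, 20, 23]
33 → extends → [5, 6, 11, 14, 17, 20, 23, 33]
Length 8; one witness is 5, 8, 11, 14, 17, 20, 31, 33.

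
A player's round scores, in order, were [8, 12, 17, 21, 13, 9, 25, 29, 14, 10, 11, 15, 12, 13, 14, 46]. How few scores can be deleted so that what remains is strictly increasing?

Fewest deletions = n − (longest strictly increasing subsequence).
Patience tails:
8 → extends → [8]
12 → extends → [8, 12]
17 → extends → [8, 12, 17]
21 → extends → [8, 12, 17, 21]
13 → replaces 17 → [8, 12, 13, 21]
9 → replaces 12 → [8, 9, 13, 21]
25 → extends → [8, 9, 13, 21, 25]
29 → extends → [8, 9, 13, 21, 25, 29]
14 → replaces 21 → [8, 9, 13, 14, 25, 29]
10 → replaces 13 → [8, 9, 10, 14, 25, 29]
11 → replaces 14 → [8, 9, 10, 11, 25, 29]
15 → replaces 25 → [8, 9, 10, 11, 15, 29]
12 → replaces 15 → [8, 9, 10, 11, 12, 29]
13 → replaces 29 → [8, 9, 10, 11, 12, 13]
14 → extends → [8, 9, 10, 11, 12, 13, 14]
46 → extends → [8, 9, 10, 11, 12, 13, 14, 46]
Longest strictly increasing subsequence has length 8, so deletions = 16 − 8 = 8.

8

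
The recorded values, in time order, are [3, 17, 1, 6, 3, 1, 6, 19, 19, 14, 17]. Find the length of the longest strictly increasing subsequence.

5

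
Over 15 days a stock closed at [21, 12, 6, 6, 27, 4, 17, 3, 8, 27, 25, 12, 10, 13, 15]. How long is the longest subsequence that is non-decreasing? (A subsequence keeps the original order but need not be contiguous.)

6

Let dp[i] be the length of the longest such subsequence ending at index i:
i:      1  2  3  4  5  6  7  8  9 10 11 12 13 14 15
a[i]:  21 12  6  6 27  4 17  3  8 27 25 12 10 13 15
dp:     1  1  1  2  3  1  3  1  3  4  4  4  4  5  6
Maximum dp value is 6.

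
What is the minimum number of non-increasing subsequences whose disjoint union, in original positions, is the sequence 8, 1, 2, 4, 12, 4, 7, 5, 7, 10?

6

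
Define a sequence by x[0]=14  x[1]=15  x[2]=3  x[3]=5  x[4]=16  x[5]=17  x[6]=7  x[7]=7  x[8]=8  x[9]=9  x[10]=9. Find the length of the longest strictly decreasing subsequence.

2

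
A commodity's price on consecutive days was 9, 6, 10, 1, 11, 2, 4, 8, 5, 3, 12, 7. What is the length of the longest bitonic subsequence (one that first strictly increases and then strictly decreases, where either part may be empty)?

inc[i] = longest strictly increasing subsequence ending at i; dec[i] = longest strictly decreasing subsequence starting at i:
i:      1  2  3  4  5  6  7  8  9 10 11 12
a[i]:   9  6 10  1 11  2  4  8  5  3 12  7
inc:    1  1  2  1  3  2  3  4  4  3  5  5
dec:    4  3  4  1  4  1  2  3  2  1  2  1
Best peak at i=5 (value 11): inc=3, dec=4, length 3+4−1 = 6.

6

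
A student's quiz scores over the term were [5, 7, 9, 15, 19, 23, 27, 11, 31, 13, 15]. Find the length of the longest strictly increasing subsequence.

8

Track the smallest tail for each achievable length (strict):
5 → extends → [5]
7 → extends → [5, 7]
9 → extends → [5, 7, 9]
15 → extends → [5, 7, 9, 15]
19 → extends → [5, 7, 9, 15, 19]
23 → extends → [5, 7, 9, 15, 19, 23]
27 → extends → [5, 7, 9, 15, 19, 23, 27]
11 → replaces 15 → [5, 7, 9, 11, 19, 23, 27]
31 → extends → [5, 7, 9, 11, 19, 23, 27, 31]
13 → replaces 19 → [5, 7, 9, 11, 13, 23, 27, 31]
15 → replaces 23 → [5, 7, 9, 11, 13, 15, 27, 31]
Eight tails, so the longest strictly increasing subsequence has length 8 (e.g. 5, 7, 9, 15, 19, 23, 27, 31).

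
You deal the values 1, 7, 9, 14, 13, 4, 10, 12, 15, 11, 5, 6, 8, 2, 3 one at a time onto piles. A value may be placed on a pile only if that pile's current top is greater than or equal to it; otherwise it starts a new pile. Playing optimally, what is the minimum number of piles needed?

6

Place each on the leftmost legal pile:
1 → new pile 1 (tops now [1])
7 → new pile 2 (tops now [1, 7])
9 → new pile 3 (tops now [1, 7, 9])
14 → new pile 4 (tops now [1, 7, 9, 14])
13 → pile 4 (tops now [1, 7, 9, 13])
4 → pile 2 (tops now [1, 4, 9, 13])
10 → pile 4 (tops now [1, 4, 9, 10])
12 → new pile 5 (tops now [1, 4, 9, 10, 12])
15 → new pile 6 (tops now [1, 4, 9, 10, 12, 15])
11 → pile 5 (tops now [1, 4, 9, 10, 11, 15])
5 → pile 3 (tops now [1, 4, 5, 10, 11, 15])
6 → pile 4 (tops now [1, 4, 5, 6, 11, 15])
8 → pile 5 (tops now [1, 4, 5, 6, 8, 15])
2 → pile 2 (tops now [1, 2, 5, 6, 8, 15])
3 → pile 3 (tops now [1, 2, 3, 6, 8, 15])
Six piles.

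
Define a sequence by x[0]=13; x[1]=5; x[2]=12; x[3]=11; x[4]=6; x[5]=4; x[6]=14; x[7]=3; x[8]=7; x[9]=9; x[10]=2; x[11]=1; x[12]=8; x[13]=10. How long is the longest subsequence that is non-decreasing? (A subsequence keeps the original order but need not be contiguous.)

5

Let dp[i] be the length of the longest such subsequence ending at index i:
i:      0  1  2  3  4  5  6  7  8  9 10 11 12 13
x[i]:  13  5 12 11  6  4 14  3  7  9  2  1  8 10
dp:     1  1  2  2  2  1  3  1  3  4  1  1  4  5
Maximum dp value is 5.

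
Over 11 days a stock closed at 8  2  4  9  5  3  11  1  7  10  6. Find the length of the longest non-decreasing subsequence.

5

Track the smallest tail for each achievable length (allowing ties):
8 → extends → [8]
2 → replaces 8 → [2]
4 → extends → [2, 4]
9 → extends → [2, 4, 9]
5 → replaces 9 → [2, 4, 5]
3 → replaces 4 → [2, 3, 5]
11 → extends → [2, 3, 5, 11]
1 → replaces 2 → [1, 3, 5, 11]
7 → replaces 11 → [1, 3, 5, 7]
10 → extends → [1, 3, 5, 7, 10]
6 → replaces 7 → [1, 3, 5, 6, 10]
Five tails, so the longest non-decreasing subsequence has length 5 (e.g. 2, 4, 5, 7, 10).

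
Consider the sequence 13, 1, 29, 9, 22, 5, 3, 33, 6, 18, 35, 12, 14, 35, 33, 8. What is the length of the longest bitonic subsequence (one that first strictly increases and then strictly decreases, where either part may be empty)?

8

inc[i] = longest strictly increasing subsequence ending at i; dec[i] = longest strictly decreasing subsequence starting at i:
i:      1  2  3  4  5  6  7  8  9 10 11 12 13 14 15 16
a[i]:  13  1 29  9 22  5  3 33  6 18 35 12 14 35 33  8
inc:    1  1  2  2  3  2  2  4  3  4  5  4  5  6  6  4
dec:    4  1  5  3  4  2  1  4  1  3  3  2  2  3  2  1
Best peak at i=14 (value 35): inc=6, dec=3, length 6+3−1 = 8.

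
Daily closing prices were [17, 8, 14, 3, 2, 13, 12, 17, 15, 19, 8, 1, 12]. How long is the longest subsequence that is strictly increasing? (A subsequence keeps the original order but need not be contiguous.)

Let dp[i] be the length of the longest such subsequence ending at index i:
i:      1  2  3  4  5  6  7  8  9 10 11 12 13
a[i]:  17  8 14  3  2 13 12 17 15 19  8  1 12
dp:     1  1  2  1  1  2  2  3  3  4  2  1  3
Maximum dp value is 4.

4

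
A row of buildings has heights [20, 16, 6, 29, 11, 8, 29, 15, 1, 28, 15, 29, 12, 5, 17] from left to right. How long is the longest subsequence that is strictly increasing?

5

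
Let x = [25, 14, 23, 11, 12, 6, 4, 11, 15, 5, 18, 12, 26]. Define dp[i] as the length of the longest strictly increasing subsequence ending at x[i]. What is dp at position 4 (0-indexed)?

dp[i] = 1 + max{dp[j] : j<i, x[j]<x[i]} (or 1 if no such j):
i:      0  1  2  3  4  5  6  7  8  9 10 11 12
x[i]:  25 14 23 11 12  6  4 11 15  5 18 12 26
dp:     1  1  2  1  2  1  1  2  3  2  4  3  5
At index 4 the value is 2.

2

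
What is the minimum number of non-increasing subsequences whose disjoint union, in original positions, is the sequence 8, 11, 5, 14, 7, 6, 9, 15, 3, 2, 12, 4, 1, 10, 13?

Place each on the leftmost legal pile:
8 → new pile 1 (tops now [8])
11 → new pile 2 (tops now [8, 11])
5 → pile 1 (tops now [5, 11])
14 → new pile 3 (tops now [5, 11, 14])
7 → pile 2 (tops now [5, 7, 14])
6 → pile 2 (tops now [5, 6, 14])
9 → pile 3 (tops now [5, 6, 9])
15 → new pile 4 (tops now [5, 6, 9, 15])
3 → pile 1 (tops now [3, 6, 9, 15])
2 → pile 1 (tops now [2, 6, 9, 15])
12 → pile 4 (tops now [2, 6, 9, 12])
4 → pile 2 (tops now [2, 4, 9, 12])
1 → pile 1 (tops now [1, 4, 9, 12])
10 → pile 4 (tops now [1, 4, 9, 10])
13 → new pile 5 (tops now [1, 4, 9, 10, 13])
Five piles.

5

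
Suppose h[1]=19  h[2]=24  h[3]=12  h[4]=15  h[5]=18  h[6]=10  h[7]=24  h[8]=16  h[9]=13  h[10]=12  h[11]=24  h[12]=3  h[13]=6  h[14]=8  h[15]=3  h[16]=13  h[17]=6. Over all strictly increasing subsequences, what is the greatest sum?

69

Let S[i] be the best sum of a strictly increasing subsequence ending at i:
i:      1  2  3  4  5  6  7  8  9 10 11 12 13 14 15 16 17
h[i]:  19 24 12 15 18 10 24 16 13 12 24  3  6  8  3 13  6
S:     19 43 12 27 45 10 69 43 25 22 69  3  9 17  3 35  9
Maximum is 69 (e.g. 12 + 15 + 18 + 24).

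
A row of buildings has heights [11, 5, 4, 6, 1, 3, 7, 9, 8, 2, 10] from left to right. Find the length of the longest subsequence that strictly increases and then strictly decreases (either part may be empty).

6

inc[i] = longest strictly increasing subsequence ending at i; dec[i] = longest strictly decreasing subsequence starting at i:
i:      1  2  3  4  5  6  7  8  9 10 11
a[i]:  11  5  4  6  1  3  7  9  8  2 10
inc:    1  1  1  2  1  2  3  4  4  2  5
dec:    5  4  3  3  1  2  2  3  2  1  1
Best peak at i=8 (value 9): inc=4, dec=3, length 4+3−1 = 6.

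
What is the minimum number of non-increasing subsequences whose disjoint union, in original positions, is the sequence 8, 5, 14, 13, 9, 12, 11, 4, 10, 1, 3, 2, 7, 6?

3

The minimum number of non-increasing subsequences covering a sequence equals the length of its longest strictly increasing subsequence.
LIS length is 3 (e.g. 8, 9, 12), so 3 piles are needed.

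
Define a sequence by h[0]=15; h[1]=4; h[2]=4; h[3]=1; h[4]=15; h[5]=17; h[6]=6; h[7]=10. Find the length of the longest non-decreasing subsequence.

Track the smallest tail for each achievable length (allowing ties):
15 → extends → [15]
4 → replaces 15 → [4]
4 → extends → [4, 4]
1 → replaces 4 → [1, 4]
15 → extends → [1, 4, 15]
17 → extends → [1, 4, 15, 17]
6 → replaces 15 → [1, 4, 6, 17]
10 → replaces 17 → [1, 4, 6, 10]
Four tails, so the longest non-decreasing subsequence has length 4 (e.g. 4, 4, 15, 17).

4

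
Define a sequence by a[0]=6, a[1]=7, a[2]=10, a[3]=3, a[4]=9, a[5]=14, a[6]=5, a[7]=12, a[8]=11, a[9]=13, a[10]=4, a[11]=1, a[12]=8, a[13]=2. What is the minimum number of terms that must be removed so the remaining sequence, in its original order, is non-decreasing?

9

Fewest deletions = n − (longest non-decreasing subsequence).
i:      0  1  2  3  4  5  6  7  8  9 10 11 12 13
a[i]:   6  7 10  3  9 14  5 12 11 13  4  1  8  2
dp:     1  2  3  1  3  4  2  4  4  5  2  1  3  2
max dp = 5, so deletions = 14 − 5 = 9.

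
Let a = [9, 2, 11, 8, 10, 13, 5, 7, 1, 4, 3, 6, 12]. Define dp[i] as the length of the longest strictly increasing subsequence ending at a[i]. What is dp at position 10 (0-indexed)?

dp[i] = 1 + max{dp[j] : j<i, a[j]<a[i]} (or 1 if no such j):
i:      0  1  2  3  4  5  6  7  8  9 10 11 12
a[i]:   9  2 11  8 10 13  5  7  1  4  3  6 12
dp:     1  1  2  2  3  4  2  3  1  2  2  3  4
At index 10 the value is 2.

2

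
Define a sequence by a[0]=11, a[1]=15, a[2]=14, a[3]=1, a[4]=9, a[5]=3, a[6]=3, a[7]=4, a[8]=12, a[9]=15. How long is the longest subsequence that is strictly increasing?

5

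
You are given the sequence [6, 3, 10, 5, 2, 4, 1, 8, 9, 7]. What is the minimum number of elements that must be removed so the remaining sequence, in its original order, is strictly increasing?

6

Fewest deletions = n − (longest strictly increasing subsequence).
i:      1  2  3  4  5  6  7  8  9 10
a[i]:   6  3 10  5  2  4  1  8  9  7
dp:     1  1  2  2  1  2  1  3  4  3
max dp = 4, so deletions = 10 − 4 = 6.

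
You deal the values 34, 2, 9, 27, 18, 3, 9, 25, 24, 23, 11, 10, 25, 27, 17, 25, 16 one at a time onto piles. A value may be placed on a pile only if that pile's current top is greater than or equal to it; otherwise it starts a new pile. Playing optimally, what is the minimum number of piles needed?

The minimum number of non-increasing subsequences covering a sequence equals the length of its longest strictly increasing subsequence.
LIS length is 6 (e.g. 2, 9, 18, 24, 25, 27), so 6 piles are needed.

6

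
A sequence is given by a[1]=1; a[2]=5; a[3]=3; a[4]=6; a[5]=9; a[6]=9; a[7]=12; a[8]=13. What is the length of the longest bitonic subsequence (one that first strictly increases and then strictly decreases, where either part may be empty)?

inc[i] = longest strictly increasing subsequence ending at i; dec[i] = longest strictly decreasing subsequence starting at i:
i:      1  2  3  4  5  6  7  8
a[i]:   1  5  3  6  9  9 12 13
inc:    1  2  2  3  4  4  5  6
dec:    1  2  1  1  1  1  1  1
Best peak at i=8 (value 13): inc=6, dec=1, length 6+1−1 = 6.

6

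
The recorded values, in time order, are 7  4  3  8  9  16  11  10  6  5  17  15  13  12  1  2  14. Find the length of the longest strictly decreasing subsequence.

Let dp[i] be the longest strictly decreasing subsequence ending at i:
i:      1  2  3  4  5  6  7  8  9 10 11 12 13 14 15 16 17
a[i]:   7  4  3  8  9 16 11 10  6  5 17 15 13 12  1  2 14
dp:     1  2  3  1  1  1  2  3  4  5  1  2  3  4  6  6  3
Maximum is 6.

6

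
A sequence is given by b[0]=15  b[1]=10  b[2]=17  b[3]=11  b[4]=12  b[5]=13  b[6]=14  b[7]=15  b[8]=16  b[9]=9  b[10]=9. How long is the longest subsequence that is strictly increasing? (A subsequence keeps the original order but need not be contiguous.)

7

Let dp[i] be the length of the longest such subsequence ending at index i:
i:      0  1  2  3  4  5  6  7  8  9 10
b[i]:  15 10 17 11 12 13 14 15 16  9  9
dp:     1  1  2  2  3  4  5  6  7  1  1
Maximum dp value is 7.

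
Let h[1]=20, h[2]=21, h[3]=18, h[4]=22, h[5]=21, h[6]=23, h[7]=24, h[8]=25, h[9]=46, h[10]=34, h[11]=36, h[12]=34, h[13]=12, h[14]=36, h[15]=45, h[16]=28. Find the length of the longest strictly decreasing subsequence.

4

Negate each value so 'decreasing' becomes 'increasing', then run patience tails on the negated sequence:
-20 → extends → [-20]
-21 → replaces -20 → [-21]
-18 → extends → [-21, -18]
-22 → replaces -21 → [-22, -18]
-21 → replaces -18 → [-22, -21]
-23 → replaces -22 → [-23, -21]
-24 → replaces -23 → [-24, -21]
-25 → replaces -24 → [-25, -21]
-46 → replaces -25 → [-46, -21]
-34 → replaces -21 → [-46, -34]
-36 → replaces -34 → [-46, -36]
-34 → extends → [-46, -36, -34]
-12 → extends → [-46, -36, -34, -12]
-36 → already a tail → [-46, -36, -34, -12]
-45 → replaces -36 → [-46, -45, -34, -12]
-28 → replaces -12 → [-46, -45, -34, -28]
Four tails, so the longest strictly decreasing subsequence of the original has length 4.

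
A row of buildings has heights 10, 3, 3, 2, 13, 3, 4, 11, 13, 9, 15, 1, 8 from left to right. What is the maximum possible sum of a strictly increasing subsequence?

Let S[i] be the best sum of a strictly increasing subsequence ending at i:
i:      1  2  3  4  5  6  7  8  9 10 11 12 13
a[i]:  10  3  3  2 13  3  4 11 13  9 15  1  8
S:     10  3  3  2 23  5  9 21 34 18 49  1 17
Maximum is 49 (e.g. 10 + 11 + 13 + 15).

49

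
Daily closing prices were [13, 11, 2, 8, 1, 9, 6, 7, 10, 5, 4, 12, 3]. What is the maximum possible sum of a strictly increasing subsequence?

41

Let S[i] be the best sum of a strictly increasing subsequence ending at i:
i:      1  2  3  4  5  6  7  8  9 10 11 12 13
a[i]:  13 11  2  8  1  9  6  7 10  5  4 12  3
S:     13 11  2 10  1 19  8 15 29  7  6 41  5
Maximum is 41 (e.g. 2 + 8 + 9 + 10 + 12).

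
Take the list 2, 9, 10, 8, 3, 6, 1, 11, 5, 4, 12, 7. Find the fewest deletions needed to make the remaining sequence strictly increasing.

7

Fewest deletions = n − (longest strictly increasing subsequence).
Patience tails:
2 → extends → [2]
9 → extends → [2, 9]
10 → extends → [2, 9, 10]
8 → replaces 9 → [2, 8, 10]
3 → replaces 8 → [2, 3, 10]
6 → replaces 10 → [2, 3, 6]
1 → replaces 2 → [1, 3, 6]
11 → extends → [1, 3, 6, 11]
5 → replaces 6 → [1, 3, 5, 11]
4 → replaces 5 → [1, 3, 4, 11]
12 → extends → [1, 3, 4, 11, 12]
7 → replaces 11 → [1, 3, 4, 7, 12]
Longest strictly increasing subsequence has length 5, so deletions = 12 − 5 = 7.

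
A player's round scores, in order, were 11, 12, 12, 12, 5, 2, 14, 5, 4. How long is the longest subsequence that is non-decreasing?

5

Track the smallest tail for each achievable length (allowing ties):
11 → extends → [11]
12 → extends → [11, 12]
12 → extends → [11, 12, 12]
12 → extends → [11, 12, 12, 12]
5 → replaces 11 → [5, 12, 12, 12]
2 → replaces 5 → [2, 12, 12, 12]
14 → extends → [2, 12, 12, 12, 14]
5 → replaces 12 → [2, 5, 12, 12, 14]
4 → replaces 5 → [2, 4, 12, 12, 14]
Five tails, so the longest non-decreasing subsequence has length 5 (e.g. 11, 12, 12, 12, 14).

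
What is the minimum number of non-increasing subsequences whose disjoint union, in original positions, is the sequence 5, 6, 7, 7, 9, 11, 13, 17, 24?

8

Place each on the leftmost legal pile:
5 → new pile 1 (tops now [5])
6 → new pile 2 (tops now [5, 6])
7 → new pile 3 (tops now [5, 6, 7])
7 → pile 3 (tops now [5, 6, 7])
9 → new pile 4 (tops now [5, 6, 7, 9])
11 → new pile 5 (tops now [5, 6, 7, 9, 11])
13 → new pile 6 (tops now [5, 6, 7, 9, 11, 13])
17 → new pile 7 (tops now [5, 6, 7, 9, 11, 13, 17])
24 → new pile 8 (tops now [5, 6, 7, 9, 11, 13, 17, 24])
Eight piles.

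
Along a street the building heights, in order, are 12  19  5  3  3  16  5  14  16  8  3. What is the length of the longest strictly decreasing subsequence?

Negate each value so 'decreasing' becomes 'increasing', then run patience tails on the negated sequence:
-12 → extends → [-12]
-19 → replaces -12 → [-19]
-5 → extends → [-19, -5]
-3 → extends → [-19, -5, -3]
-3 → already a tail → [-19, -5, -3]
-16 → replaces -5 → [-19, -16, -3]
-5 → replaces -3 → [-19, -16, -5]
-14 → replaces -5 → [-19, -16, -14]
-16 → already a tail → [-19, -16, -14]
-8 → extends → [-19, -16, -14, -8]
-3 → extends → [-19, -16, -14, -8, -3]
Five tails, so the longest strictly decreasing subsequence of the original has length 5.

5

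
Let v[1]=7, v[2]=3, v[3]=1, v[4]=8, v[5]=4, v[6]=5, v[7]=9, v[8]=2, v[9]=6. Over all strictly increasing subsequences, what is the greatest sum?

Let S[i] be the best sum of a strictly increasing subsequence ending at i:
i:      1  2  3  4  5  6  7  8  9
v[i]:   7  3  1  8  4  5  9  2  6
S:      7  3  1 15  7 12 24  3 18
Maximum is 24 (e.g. 7 + 8 + 9).

24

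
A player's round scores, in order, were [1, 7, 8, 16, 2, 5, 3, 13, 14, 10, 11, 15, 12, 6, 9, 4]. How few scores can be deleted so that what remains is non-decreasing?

10

Fewest deletions = n − (longest non-decreasing subsequence).
Patience tails:
1 → extends → [1]
7 → extends → [1, 7]
8 → extends → [1, 7, 8]
16 → extends → [1, 7, 8, 16]
2 → replaces 7 → [1, 2, 8, 16]
5 → replaces 8 → [1, 2, 5, 16]
3 → replaces 5 → [1, 2, 3, 16]
13 → replaces 16 → [1, 2, 3, 13]
14 → extends → [1, 2, 3, 13, 14]
10 → replaces 13 → [1, 2, 3, 10, 14]
11 → replaces 14 → [1, 2, 3, 10, 11]
15 → extends → [1, 2, 3, 10, 11, 15]
12 → replaces 15 → [1, 2, 3, 10, 11, 12]
6 → replaces 10 → [1, 2, 3, 6, 11, 12]
9 → replaces 11 → [1, 2, 3, 6, 9, 12]
4 → replaces 6 → [1, 2, 3, 4, 9, 12]
Longest non-decreasing subsequence has length 6, so deletions = 16 − 6 = 10.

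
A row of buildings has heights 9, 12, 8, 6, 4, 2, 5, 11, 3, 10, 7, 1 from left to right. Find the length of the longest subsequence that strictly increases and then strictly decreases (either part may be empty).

inc[i] = longest strictly increasing subsequence ending at i; dec[i] = longest strictly decreasing subsequence starting at i:
i:      1  2  3  4  5  6  7  8  9 10 11 12
a[i]:   9 12  8  6  4  2  5 11  3 10  7  1
inc:    1  2  1  1  1  1  2  3  2  3  3  1
dec:    6  6  5  4  3  2  3  4  2  3  2  1
Best peak at i=2 (value 12): inc=2, dec=6, length 2+6−1 = 7.

7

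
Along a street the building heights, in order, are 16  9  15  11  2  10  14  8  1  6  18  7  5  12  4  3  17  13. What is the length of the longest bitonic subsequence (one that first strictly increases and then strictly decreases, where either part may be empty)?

inc[i] = longest strictly increasing subsequence ending at i; dec[i] = longest strictly decreasing subsequence starting at i:
i:      1  2  3  4  5  6  7  8  9 10 11 12 13 14 15 16 17 18
a[i]:  16  9 15 11  2 10 14  8  1  6 18  7  5 12  4  3 17 13
inc:    1  1  2  2  1  2  3  2  1  2  4  3  2  4  2  2  5  5
dec:    9  6  8  7  2  6  6  5  1  4  5  4  3  3  2  1  2  1
Best peak at i=1 (value 16): inc=1, dec=9, length 1+9−1 = 9.

9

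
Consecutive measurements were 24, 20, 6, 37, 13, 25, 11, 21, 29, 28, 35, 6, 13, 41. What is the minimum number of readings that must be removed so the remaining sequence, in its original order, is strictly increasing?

Fewest deletions = n − (longest strictly increasing subsequence).
Patience tails:
24 → extends → [24]
20 → replaces 24 → [20]
6 → replaces 20 → [6]
37 → extends → [6, 37]
13 → replaces 37 → [6, 13]
25 → extends → [6, 13, 25]
11 → replaces 13 → [6, 11, 25]
21 → replaces 25 → [6, 11, 21]
29 → extends → [6, 11, 21, 29]
28 → replaces 29 → [6, 11, 21, 28]
35 → extends → [6, 11, 21, 28, 35]
6 → already a tail → [6, 11, 21, 28, 35]
13 → replaces 21 → [6, 11, 13, 28, 35]
41 → extends → [6, 11, 13, 28, 35, 41]
Longest strictly increasing subsequence has length 6, so deletions = 14 − 6 = 8.

8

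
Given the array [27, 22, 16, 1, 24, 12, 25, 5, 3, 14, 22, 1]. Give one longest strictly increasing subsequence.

1, 12, 14, 22

Patience tails give the LIS length; then backtrack through the dp parents:
27 → extends → [27]
22 → replaces 27 → [22]
16 → replaces 22 → [16]
1 → replaces 16 → [1]
24 → extends → [1, 24]
12 → replaces 24 → [1, 12]
25 → extends → [1, 12, 25]
5 → replaces 12 → [1, 5, 25]
3 → replaces 5 → [1, 3, 25]
14 → replaces 25 → [1, 3, 14]
22 → extends → [1, 3, 14, 22]
1 → already a tail → [1, 3, 14, 22]
Length 4; one witness is 1, 12, 14, 22.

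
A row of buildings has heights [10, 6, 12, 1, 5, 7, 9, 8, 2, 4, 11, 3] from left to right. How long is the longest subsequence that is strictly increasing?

5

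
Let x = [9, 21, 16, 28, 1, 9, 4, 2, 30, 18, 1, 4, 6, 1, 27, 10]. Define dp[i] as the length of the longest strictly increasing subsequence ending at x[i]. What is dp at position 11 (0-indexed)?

dp[i] = 1 + max{dp[j] : j<i, x[j]<x[i]} (or 1 if no such j):
i:      0  1  2  3  4  5  6  7  8  9 10 11 12 13 14 15
x[i]:   9 21 16 28  1  9  4  2 30 18  1  4  6  1 27 10
dp:     1  2  2  3  1  2  2  2  4  3  1  3  4  1  5  5
At index 11 the value is 3.

3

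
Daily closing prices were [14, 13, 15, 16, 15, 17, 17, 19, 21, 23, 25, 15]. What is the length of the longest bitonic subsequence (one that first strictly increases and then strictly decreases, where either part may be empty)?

inc[i] = longest strictly increasing subsequence ending at i; dec[i] = longest strictly decreasing subsequence starting at i:
i:      1  2  3  4  5  6  7  8  9 10 11 12
a[i]:  14 13 15 16 15 17 17 19 21 23 25 15
inc:    1  1  2  3  2  4  4  5  6  7  8  2
dec:    2  1  1  2  1  2  2  2  2  2  2  1
Best peak at i=11 (value 25): inc=8, dec=2, length 8+2−1 = 9.

9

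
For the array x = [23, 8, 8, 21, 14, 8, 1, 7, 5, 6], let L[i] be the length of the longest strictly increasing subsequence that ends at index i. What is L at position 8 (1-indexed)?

dp[i] = 1 + max{dp[j] : j<i, x[j]<x[i]} (or 1 if no such j):
i:      1  2  3  4  5  6  7  8  9 10
x[i]:  23  8  8 21 14  8  1  7  5  6
dp:     1  1  1  2  2  1  1  2  2  3
At index 8 the value is 2.

2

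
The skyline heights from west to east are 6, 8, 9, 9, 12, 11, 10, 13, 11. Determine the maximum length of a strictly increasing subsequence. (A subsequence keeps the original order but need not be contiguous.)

Let dp[i] be the length of the longest such subsequence ending at index i:
i:      1  2  3  4  5  6  7  8  9
a[i]:   6  8  9  9 12 11 10 13 11
dp:     1  2  3  3  4  4  4  5  5
Maximum dp value is 5.

5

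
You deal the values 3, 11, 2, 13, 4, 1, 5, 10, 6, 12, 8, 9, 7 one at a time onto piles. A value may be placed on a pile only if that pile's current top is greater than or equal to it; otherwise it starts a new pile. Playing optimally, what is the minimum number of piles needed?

6

Place each on the leftmost legal pile:
3 → new pile 1 (tops now [3])
11 → new pile 2 (tops now [3, 11])
2 → pile 1 (tops now [2, 11])
13 → new pile 3 (tops now [2, 11, 13])
4 → pile 2 (tops now [2, 4, 13])
1 → pile 1 (tops now [1, 4, 13])
5 → pile 3 (tops now [1, 4, 5])
10 → new pile 4 (tops now [1, 4, 5, 10])
6 → pile 4 (tops now [1, 4, 5, 6])
12 → new pile 5 (tops now [1, 4, 5, 6, 12])
8 → pile 5 (tops now [1, 4, 5, 6, 8])
9 → new pile 6 (tops now [1, 4, 5, 6, 8, 9])
7 → pile 5 (tops now [1, 4, 5, 6, 7, 9])
Six piles.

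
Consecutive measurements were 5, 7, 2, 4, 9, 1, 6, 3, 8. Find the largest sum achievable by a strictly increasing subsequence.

Let S[i] be the best sum of a strictly increasing subsequence ending at i:
i:      1  2  3  4  5  6  7  8  9
a[i]:   5  7  2  4  9  1  6  3  8
S:      5 12  2  6 21  1 12  5 20
Maximum is 21 (e.g. 5 + 7 + 9).

21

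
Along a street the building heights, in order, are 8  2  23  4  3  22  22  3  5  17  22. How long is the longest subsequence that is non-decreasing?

Track the smallest tail for each achievable length (allowing ties):
8 → extends → [8]
2 → replaces 8 → [2]
23 → extends → [2, 23]
4 → replaces 23 → [2, 4]
3 → replaces 4 → [2, 3]
22 → extends → [2, 3, 22]
22 → extends → [2, 3, 22, 22]
3 → replaces 22 → [2, 3, 3, 22]
5 → replaces 22 → [2, 3, 3, 5]
17 → extends → [2, 3, 3, 5, 17]
22 → extends → [2, 3, 3, 5, 17, 22]
Six tails, so the longest non-decreasing subsequence has length 6 (e.g. 2, 3, 3, 5, 17, 22).

6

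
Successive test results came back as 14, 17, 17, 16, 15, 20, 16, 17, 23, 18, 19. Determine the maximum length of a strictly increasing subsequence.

6

Track the smallest tail for each achievable length (strict):
14 → extends → [14]
17 → extends → [14, 17]
17 → already a tail → [14, 17]
16 → replaces 17 → [14, 16]
15 → replaces 16 → [14, 15]
20 → extends → [14, 15, 20]
16 → replaces 20 → [14, 15, 16]
17 → extends → [14, 15, 16, 17]
23 → extends → [14, 15, 16, 17, 23]
18 → replaces 23 → [14, 15, 16, 17, 18]
19 → extends → [14, 15, 16, 17, 18, 19]
Six tails, so the longest strictly increasing subsequence has length 6 (e.g. 14, 15, 16, 17, 18, 19).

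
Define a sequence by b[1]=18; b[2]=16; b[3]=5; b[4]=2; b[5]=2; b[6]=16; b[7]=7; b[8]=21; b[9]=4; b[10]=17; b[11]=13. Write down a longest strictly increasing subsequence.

Patience tails give the LIS length; then backtrack through the dp parents:
18 → extends → [18]
16 → replaces 18 → [16]
5 → replaces 16 → [5]
2 → replaces 5 → [2]
2 → already a tail → [2]
16 → extends → [2, 16]
7 → replaces 16 → [2, 7]
21 → extends → [2, 7, 21]
4 → replaces 7 → [2, 4, 21]
17 → replaces 21 → [2, 4, 17]
13 → replaces 17 → [2, 4, 13]
Length 3; one witness is 5, 16, 21.

5, 16, 21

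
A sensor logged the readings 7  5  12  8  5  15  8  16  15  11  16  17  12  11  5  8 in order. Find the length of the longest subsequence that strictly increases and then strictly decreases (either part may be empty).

8

inc[i] = longest strictly increasing subsequence ending at i; dec[i] = longest strictly decreasing subsequence starting at i:
i:      1  2  3  4  5  6  7  8  9 10 11 12 13 14 15 16
a[i]:   7  5 12  8  5 15  8 16 15 11 16 17 12 11  5  8
inc:    1  1  2  2  1  3  2  4  3  3  4  5  4  3  1  2
dec:    2  1  3  2  1  4  2  5  4  2  4  4  3  2  1  1
Best peak at i=8 (value 16): inc=4, dec=5, length 4+5−1 = 8.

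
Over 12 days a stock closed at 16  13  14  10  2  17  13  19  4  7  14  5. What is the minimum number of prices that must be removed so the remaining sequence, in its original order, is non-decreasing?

Fewest deletions = n − (longest non-decreasing subsequence).
Patience tails:
16 → extends → [16]
13 → replaces 16 → [13]
14 → extends → [13, 14]
10 → replaces 13 → [10, 14]
2 → replaces 10 → [2, 14]
17 → extends → [2, 14, 17]
13 → replaces 14 → [2, 13, 17]
19 → extends → [2, 13, 17, 19]
4 → replaces 13 → [2, 4, 17, 19]
7 → replaces 17 → [2, 4, 7, 19]
14 → replaces 19 → [2, 4, 7, 14]
5 → replaces 7 → [2, 4, 5, 14]
Longest non-decreasing subsequence has length 4, so deletions = 12 − 4 = 8.

8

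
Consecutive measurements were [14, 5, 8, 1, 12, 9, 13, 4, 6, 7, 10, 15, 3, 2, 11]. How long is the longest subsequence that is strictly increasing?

6

Track the smallest tail for each achievable length (strict):
14 → extends → [14]
5 → replaces 14 → [5]
8 → extends → [5, 8]
1 → replaces 5 → [1, 8]
12 → extends → [1, 8, 12]
9 → replaces 12 → [1, 8, 9]
13 → extends → [1, 8, 9, 13]
4 → replaces 8 → [1, 4, 9, 13]
6 → replaces 9 → [1, 4, 6, 13]
7 → replaces 13 → [1, 4, 6, 7]
10 → extends → [1, 4, 6, 7, 10]
15 → extends → [1, 4, 6, 7, 10, 15]
3 → replaces 4 → [1, 3, 6, 7, 10, 15]
2 → replaces 3 → [1, 2, 6, 7, 10, 15]
11 → replaces 15 → [1, 2, 6, 7, 10, 11]
Six tails, so the longest strictly increasing subsequence has length 6 (e.g. 1, 4, 6, 7, 10, 15).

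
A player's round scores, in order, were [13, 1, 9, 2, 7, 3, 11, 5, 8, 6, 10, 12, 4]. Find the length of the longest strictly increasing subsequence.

Track the smallest tail for each achievable length (strict):
13 → extends → [13]
1 → replaces 13 → [1]
9 → extends → [1, 9]
2 → replaces 9 → [1, 2]
7 → extends → [1, 2, 7]
3 → replaces 7 → [1, 2, 3]
11 → extends → [1, 2, 3, 11]
5 → replaces 11 → [1, 2, 3, 5]
8 → extends → [1, 2, 3, 5, 8]
6 → replaces 8 → [1, 2, 3, 5, 6]
10 → extends → [1, 2, 3, 5, 6, 10]
12 → extends → [1, 2, 3, 5, 6, 10, 12]
4 → replaces 5 → [1, 2, 3, 4, 6, 10, 12]
Seven tails, so the longest strictly increasing subsequence has length 7 (e.g. 1, 2, 3, 5, 8, 10, 12).

7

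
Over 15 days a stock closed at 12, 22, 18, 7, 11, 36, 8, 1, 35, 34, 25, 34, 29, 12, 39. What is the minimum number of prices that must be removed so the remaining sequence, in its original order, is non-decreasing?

10

Fewest deletions = n − (longest non-decreasing subsequence).
Patience tails:
12 → extends → [12]
22 → extends → [12, 22]
18 → replaces 22 → [12, 18]
7 → replaces 12 → [7, 18]
11 → replaces 18 → [7, 11]
36 → extends → [7, 11, 36]
8 → replaces 11 → [7, 8, 36]
1 → replaces 7 → [1, 8, 36]
35 → replaces 36 → [1, 8, 35]
34 → replaces 35 → [1, 8, 34]
25 → replaces 34 → [1, 8, 25]
34 → extends → [1, 8, 25, 34]
29 → replaces 34 → [1, 8, 25, 29]
12 → replaces 25 → [1, 8, 12, 29]
39 → extends → [1, 8, 12, 29, 39]
Longest non-decreasing subsequence has length 5, so deletions = 15 − 5 = 10.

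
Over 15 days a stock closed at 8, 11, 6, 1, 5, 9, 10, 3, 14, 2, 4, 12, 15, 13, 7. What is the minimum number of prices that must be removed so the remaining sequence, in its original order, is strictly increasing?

Fewest deletions = n − (longest strictly increasing subsequence).
i:      1  2  3  4  5  6  7  8  9 10 11 12 13 14 15
a[i]:   8 11  6  1  5  9 10  3 14  2  4 12 15 13  7
dp:     1  2  1  1  2  3  4  2  5  2  3  5  6  6  4
max dp = 6, so deletions = 15 − 6 = 9.

9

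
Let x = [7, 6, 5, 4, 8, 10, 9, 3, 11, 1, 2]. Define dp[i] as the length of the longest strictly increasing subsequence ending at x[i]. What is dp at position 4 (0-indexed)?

2

dp[i] = 1 + max{dp[j] : j<i, x[j]<x[i]} (or 1 if no such j):
i:      0  1  2  3  4  5  6  7  8  9 10
x[i]:   7  6  5  4  8 10  9  3 11  1  2
dp:     1  1  1  1  2  3  3  1  4  1  2
At index 4 the value is 2.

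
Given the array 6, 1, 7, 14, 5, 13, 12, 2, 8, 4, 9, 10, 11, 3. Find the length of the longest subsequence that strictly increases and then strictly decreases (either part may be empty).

8

inc[i] = longest strictly increasing subsequence ending at i; dec[i] = longest strictly decreasing subsequence starting at i:
i:      1  2  3  4  5  6  7  8  9 10 11 12 13 14
a[i]:   6  1  7 14  5 13 12  2  8  4  9 10 11  3
inc:    1  1  2  3  2  3  3  2  3  3  4  5  6  3
dec:    4  1  4  6  3  5  4  1  3  2  2  2  2  1
Best peak at i=4 (value 14): inc=3, dec=6, length 3+6−1 = 8.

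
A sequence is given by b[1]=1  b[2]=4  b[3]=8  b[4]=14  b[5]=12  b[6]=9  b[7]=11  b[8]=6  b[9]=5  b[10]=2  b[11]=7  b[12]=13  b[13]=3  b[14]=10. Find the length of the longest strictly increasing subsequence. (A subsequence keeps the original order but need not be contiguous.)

6

Let dp[i] be the length of the longest such subsequence ending at index i:
i:      1  2  3  4  5  6  7  8  9 10 11 12 13 14
b[i]:   1  4  8 14 12  9 11  6  5  2  7 13  3 10
dp:     1  2  3  4  4  4  5  3  3  2  4  6  3  5
Maximum dp value is 6.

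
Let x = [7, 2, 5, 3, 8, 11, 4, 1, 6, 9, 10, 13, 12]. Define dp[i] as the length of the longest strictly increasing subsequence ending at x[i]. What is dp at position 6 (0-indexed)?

3

dp[i] = 1 + max{dp[j] : j<i, x[j]<x[i]} (or 1 if no such j):
i:      0  1  2  3  4  5  6  7  8  9 10 11 12
x[i]:   7  2  5  3  8 11  4  1  6  9 10 13 12
dp:     1  1  2  2  3  4  3  1  4  5  6  7  7
At index 6 the value is 3.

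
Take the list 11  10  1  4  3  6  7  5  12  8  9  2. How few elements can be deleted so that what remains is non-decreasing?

Fewest deletions = n − (longest non-decreasing subsequence).
Patience tails:
11 → extends → [11]
10 → replaces 11 → [10]
1 → replaces 10 → [1]
4 → extends → [1, 4]
3 → replaces 4 → [1, 3]
6 → extends → [1, 3, 6]
7 → extends → [1, 3, 6, 7]
5 → replaces 6 → [1, 3, 5, 7]
12 → extends → [1, 3, 5, 7, 12]
8 → replaces 12 → [1, 3, 5, 7, 8]
9 → extends → [1, 3, 5, 7, 8, 9]
2 → replaces 3 → [1, 2, 5, 7, 8, 9]
Longest non-decreasing subsequence has length 6, so deletions = 12 − 6 = 6.

6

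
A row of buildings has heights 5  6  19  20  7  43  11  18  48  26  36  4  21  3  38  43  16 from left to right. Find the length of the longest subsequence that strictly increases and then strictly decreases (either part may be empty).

inc[i] = longest strictly increasing subsequence ending at i; dec[i] = longest strictly decreasing subsequence starting at i:
i:      1  2  3  4  5  6  7  8  9 10 11 12 13 14 15 16 17
a[i]:   5  6 19 20  7 43 11 18 48 26 36  4 21  3 38 43 16
inc:    1  2  3  4  3  5  4  5  6  6  7  1  6  1  8  9  5
dec:    3  3  4  4  3  4  3  3  4  3  3  2  2  1  2  2  1
Best peak at i=16 (value 43): inc=9, dec=2, length 9+2−1 = 10.

10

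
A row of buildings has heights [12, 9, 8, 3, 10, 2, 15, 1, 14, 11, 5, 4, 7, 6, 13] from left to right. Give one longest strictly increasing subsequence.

9, 10, 11, 13

Patience tails give the LIS length; then backtrack through the dp parents:
12 → extends → [12]
9 → replaces 12 → [9]
8 → replaces 9 → [8]
3 → replaces 8 → [3]
10 → extends → [3, 10]
2 → replaces 3 → [2, 10]
15 → extends → [2, 10, 15]
1 → replaces 2 → [1, 10, 15]
14 → replaces 15 → [1, 10, 14]
11 → replaces 14 → [1, 10, 11]
5 → replaces 10 → [1, 5, 11]
4 → replaces 5 → [1, 4, 11]
7 → replaces 11 → [1, 4, 7]
6 → replaces 7 → [1, 4, 6]
13 → extends → [1, 4, 6, 13]
Length 4; one witness is 9, 10, 11, 13.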